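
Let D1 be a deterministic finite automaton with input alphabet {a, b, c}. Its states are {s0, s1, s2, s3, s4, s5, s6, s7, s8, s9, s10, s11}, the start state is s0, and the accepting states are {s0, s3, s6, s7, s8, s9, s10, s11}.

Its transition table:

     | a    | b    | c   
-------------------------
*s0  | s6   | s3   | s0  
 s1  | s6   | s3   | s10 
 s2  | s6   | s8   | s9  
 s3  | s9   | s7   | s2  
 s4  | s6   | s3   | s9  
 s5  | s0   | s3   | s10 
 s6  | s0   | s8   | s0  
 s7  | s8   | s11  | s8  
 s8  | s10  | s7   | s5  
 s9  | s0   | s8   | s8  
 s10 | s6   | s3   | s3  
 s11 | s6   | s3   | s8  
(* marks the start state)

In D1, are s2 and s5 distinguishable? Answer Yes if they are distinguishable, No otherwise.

No

States {s1,s4} cannot be reached from the start state, so discard them.
P0 = {s0,s3,s6,s7,s8,s9,s10,s11} | {s2,s5}.
Refine {s0,s3,s6,s7,s8,s9,s10,s11} on symbol c: members go to different blocks, giving {s0,s6,s7,s9,s10,s11} and {s3,s8}.
Split {s0,s6,s7,s9,s10,s11} by δ(·,a) → {s0,s6,s9,s10,s11} and {s7}.
Split {s0,s6,s9,s10,s11} by δ(·,c) → {s9,s10,s11} and {s0,s6}.
No further refinement is possible. Final partition (5 blocks): {s9,s10,s11} | {s2,s5} | {s3,s8} | {s7} | {s0,s6}.
s2 and s5 lie in the same block of the stable partition, so they are equivalent — no string distinguishes them.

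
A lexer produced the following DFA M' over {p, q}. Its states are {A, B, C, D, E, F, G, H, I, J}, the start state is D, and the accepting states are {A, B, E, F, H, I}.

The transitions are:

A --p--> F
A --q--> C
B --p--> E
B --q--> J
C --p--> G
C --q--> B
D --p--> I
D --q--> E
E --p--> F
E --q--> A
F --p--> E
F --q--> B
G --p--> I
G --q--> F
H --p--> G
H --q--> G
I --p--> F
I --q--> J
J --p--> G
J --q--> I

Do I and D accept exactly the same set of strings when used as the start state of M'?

No

States {H} cannot be reached from the start state, so discard them.
Initial partition by acceptance: {A,B,E,F,I} | {C,D,G,J}.
On input q, block {A,B,E,F,I} splits into {A,B,I} and {E,F}.
On input p, block {C,D,G,J} splits into {C,J} and {D,G}.
Stable partition: {A,B,I} | {C,J} | {E,F} | {D,G} — 4 equivalence classes.
I and D end up in different blocks, so they are distinguishable. For instance, the string 'ε' is accepted from only I.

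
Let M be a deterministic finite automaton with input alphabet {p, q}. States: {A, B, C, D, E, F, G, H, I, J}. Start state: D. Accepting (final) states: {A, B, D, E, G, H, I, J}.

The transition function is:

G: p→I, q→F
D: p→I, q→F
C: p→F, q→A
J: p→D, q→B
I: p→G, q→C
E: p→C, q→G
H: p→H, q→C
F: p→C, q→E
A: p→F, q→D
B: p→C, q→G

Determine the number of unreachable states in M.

No path from D leads to B, H, J; the other 7 states are all reachable.

3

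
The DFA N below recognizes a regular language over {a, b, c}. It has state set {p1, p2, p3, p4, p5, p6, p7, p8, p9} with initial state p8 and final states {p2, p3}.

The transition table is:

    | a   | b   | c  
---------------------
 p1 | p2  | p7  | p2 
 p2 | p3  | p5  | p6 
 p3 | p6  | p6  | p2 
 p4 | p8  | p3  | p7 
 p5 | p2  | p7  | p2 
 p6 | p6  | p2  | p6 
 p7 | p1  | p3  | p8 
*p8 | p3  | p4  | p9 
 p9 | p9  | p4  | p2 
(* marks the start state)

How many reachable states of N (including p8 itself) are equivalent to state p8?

Initial partition by acceptance: {p2,p3} | {p1,p4,p5,p6,p7,p8,p9}.
On input a, block {p2,p3} splits into {p2} and {p3}.
Split {p1,p4,p5,p6,p7,p8,p9} by δ(·,a) → {p4,p6,p7,p9} and {p1,p5} and {p8}.
On input a, block {p4,p6,p7,p9} splits into {p6,p9} and {p4} and {p7}.
On input b, block {p6,p9} splits into {p6} and {p9}.
No further refinement is possible. Final partition (8 blocks): {p2} | {p6} | {p3} | {p1,p5} | {p8} | {p4} | {p7} | {p9}.
State p8 belongs to the block {p8}, which has 1 states.

1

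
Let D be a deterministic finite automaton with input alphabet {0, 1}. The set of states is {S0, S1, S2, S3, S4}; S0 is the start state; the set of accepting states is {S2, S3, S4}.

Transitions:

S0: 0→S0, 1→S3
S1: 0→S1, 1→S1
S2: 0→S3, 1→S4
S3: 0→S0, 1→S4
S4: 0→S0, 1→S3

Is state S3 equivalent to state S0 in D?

States {S1,S2} cannot be reached from the start state, so discard them.
P0 = {S3,S4} | {S0}.
The partition is now stable with 2 blocks: {S3,S4} | {S0}.
S3 and S0 end up in different blocks, so they are distinguishable. For instance, the string 'ε' is accepted from only S3.

No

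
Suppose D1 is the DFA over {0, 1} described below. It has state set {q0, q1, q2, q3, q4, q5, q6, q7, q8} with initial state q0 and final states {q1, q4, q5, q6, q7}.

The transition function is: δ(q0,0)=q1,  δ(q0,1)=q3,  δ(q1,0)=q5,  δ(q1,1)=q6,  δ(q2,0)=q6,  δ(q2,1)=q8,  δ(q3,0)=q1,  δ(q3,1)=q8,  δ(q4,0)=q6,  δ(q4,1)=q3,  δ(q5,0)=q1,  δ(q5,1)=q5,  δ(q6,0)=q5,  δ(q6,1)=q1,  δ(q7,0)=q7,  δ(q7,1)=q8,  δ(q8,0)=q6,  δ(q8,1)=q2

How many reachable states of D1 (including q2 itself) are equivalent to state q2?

4

Reachable states from the start: {q0,q1,q2,q3,q5,q6,q8}. Unreachable: {q4,q7} — drop them.
P0 = {q1,q5,q6} | {q0,q2,q3,q8}.
No further refinement is possible. Final partition (2 blocks): {q1,q5,q6} | {q0,q2,q3,q8}.
The equivalence class containing q2 is {q0,q2,q3,q8}, of size 4.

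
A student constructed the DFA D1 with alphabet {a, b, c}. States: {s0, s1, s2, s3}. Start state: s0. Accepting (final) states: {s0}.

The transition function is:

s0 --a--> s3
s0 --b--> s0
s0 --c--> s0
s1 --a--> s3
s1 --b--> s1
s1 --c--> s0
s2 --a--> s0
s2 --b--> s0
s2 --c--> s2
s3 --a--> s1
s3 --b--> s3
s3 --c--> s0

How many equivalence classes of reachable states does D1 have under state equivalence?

2

States {s2} cannot be reached from the start state, so discard them.
P0 = {s0} | {s1,s3}.
Stable partition: {s0} | {s1,s3} — 2 equivalence classes.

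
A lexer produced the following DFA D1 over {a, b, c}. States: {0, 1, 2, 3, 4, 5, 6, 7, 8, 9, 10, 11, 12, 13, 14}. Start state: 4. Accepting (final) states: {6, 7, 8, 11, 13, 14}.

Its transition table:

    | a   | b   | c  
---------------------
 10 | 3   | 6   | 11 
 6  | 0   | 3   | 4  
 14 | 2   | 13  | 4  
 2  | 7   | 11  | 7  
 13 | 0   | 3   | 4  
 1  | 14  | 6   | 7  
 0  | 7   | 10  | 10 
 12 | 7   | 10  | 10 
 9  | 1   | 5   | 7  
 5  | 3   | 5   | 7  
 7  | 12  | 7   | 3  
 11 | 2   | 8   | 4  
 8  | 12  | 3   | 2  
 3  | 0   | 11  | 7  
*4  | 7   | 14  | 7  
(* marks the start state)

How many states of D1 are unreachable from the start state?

3

BFS from 4 reaches {0, 2, 3, 4, 6, 7, 8, 10, 11, 12, 13, 14}; the 3 state(s) 1, 5, 9 are never visited.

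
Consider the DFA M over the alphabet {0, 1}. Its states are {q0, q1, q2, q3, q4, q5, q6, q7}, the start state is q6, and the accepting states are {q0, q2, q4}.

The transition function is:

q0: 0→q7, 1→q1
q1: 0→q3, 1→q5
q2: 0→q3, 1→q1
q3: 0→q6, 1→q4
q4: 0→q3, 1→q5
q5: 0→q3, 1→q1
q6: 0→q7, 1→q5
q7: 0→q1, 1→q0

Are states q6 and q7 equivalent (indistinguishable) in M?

States {q2} cannot be reached from the start state, so discard them.
Initial partition by acceptance: {q0,q4} | {q1,q3,q5,q6,q7}.
Split {q1,q3,q5,q6,q7} by δ(·,1) → {q1,q5,q6} and {q3,q7}.
The partition is now stable with 3 blocks: {q0,q4} | {q1,q5,q6} | {q3,q7}.
q6 and q7 end up in different blocks, so they are distinguishable. For instance, the string '1' is accepted from only q7.

No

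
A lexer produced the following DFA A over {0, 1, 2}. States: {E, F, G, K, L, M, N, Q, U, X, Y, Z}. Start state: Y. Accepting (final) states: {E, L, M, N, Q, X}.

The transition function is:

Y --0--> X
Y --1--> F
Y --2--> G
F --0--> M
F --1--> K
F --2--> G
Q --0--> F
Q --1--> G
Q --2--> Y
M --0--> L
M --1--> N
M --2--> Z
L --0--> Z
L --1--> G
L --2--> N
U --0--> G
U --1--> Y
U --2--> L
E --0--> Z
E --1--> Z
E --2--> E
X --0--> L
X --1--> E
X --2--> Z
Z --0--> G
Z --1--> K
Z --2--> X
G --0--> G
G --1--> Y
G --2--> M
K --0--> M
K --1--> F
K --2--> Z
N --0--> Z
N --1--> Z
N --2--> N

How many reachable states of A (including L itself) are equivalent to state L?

First remove the unreachable states {Q,U}; 10 states remain.
Start with accepting vs non-accepting: {E,L,M,N,X} | {F,G,K,Y,Z}.
Refine {E,L,M,N,X} on symbol 0: members go to different blocks, giving {E,L,N} and {M,X}.
On input 0, block {F,G,K,Y,Z} splits into {F,K,Y} and {G,Z}.
The partition is now stable with 4 blocks: {E,L,N} | {F,K,Y} | {M,X} | {G,Z}.
The equivalence class containing L is {E,L,N}, of size 3.

3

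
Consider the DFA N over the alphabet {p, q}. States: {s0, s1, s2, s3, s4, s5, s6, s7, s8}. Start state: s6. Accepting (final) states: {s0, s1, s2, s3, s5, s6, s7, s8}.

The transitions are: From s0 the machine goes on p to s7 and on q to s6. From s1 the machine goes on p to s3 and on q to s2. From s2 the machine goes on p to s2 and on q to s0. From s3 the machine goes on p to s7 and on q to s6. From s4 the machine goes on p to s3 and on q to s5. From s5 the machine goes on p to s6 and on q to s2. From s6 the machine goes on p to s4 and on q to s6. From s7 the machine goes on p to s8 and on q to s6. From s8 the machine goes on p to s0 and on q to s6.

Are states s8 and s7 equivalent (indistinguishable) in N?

States {s1} cannot be reached from the start state, so discard them.
Start with accepting vs non-accepting: {s0,s2,s3,s5,s6,s7,s8} | {s4}.
On input p, block {s0,s2,s3,s5,s6,s7,s8} splits into {s0,s2,s3,s5,s7,s8} and {s6}.
Split {s0,s2,s3,s5,s7,s8} by δ(·,p) → {s0,s2,s3,s7,s8} and {s5}.
Refine {s0,s2,s3,s7,s8} on symbol q: members go to different blocks, giving {s0,s3,s7,s8} and {s2}.
The partition is now stable with 5 blocks: {s0,s3,s7,s8} | {s4} | {s6} | {s5} | {s2}.
s8 and s7 lie in the same block of the stable partition, so they are equivalent — no string distinguishes them.

Yes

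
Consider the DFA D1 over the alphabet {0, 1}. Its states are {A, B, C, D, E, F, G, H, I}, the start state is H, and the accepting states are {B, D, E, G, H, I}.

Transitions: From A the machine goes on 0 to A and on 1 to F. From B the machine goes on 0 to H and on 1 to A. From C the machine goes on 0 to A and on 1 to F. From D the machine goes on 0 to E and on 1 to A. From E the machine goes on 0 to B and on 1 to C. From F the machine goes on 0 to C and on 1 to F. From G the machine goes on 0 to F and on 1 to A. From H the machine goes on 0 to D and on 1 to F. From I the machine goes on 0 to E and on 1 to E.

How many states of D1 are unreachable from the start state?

2

No path from H leads to G, I; the other 7 states are all reachable.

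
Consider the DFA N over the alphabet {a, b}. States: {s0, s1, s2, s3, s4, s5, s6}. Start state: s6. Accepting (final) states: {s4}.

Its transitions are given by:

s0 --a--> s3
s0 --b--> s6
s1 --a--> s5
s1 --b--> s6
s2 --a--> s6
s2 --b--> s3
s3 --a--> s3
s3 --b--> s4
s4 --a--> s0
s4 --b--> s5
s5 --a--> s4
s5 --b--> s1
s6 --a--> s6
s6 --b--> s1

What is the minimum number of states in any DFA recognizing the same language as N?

Reachable states from the start: {s0,s1,s3,s4,s5,s6}. Unreachable: {s2} — drop them.
P0 = {s4} | {s0,s1,s3,s5,s6}.
On input a, block {s0,s1,s3,s5,s6} splits into {s0,s1,s3,s6} and {s5}.
Refine {s0,s1,s3,s6} on symbol a: members go to different blocks, giving {s0,s3,s6} and {s1}.
On input b, block {s0,s3,s6} splits into {s0} and {s3} and {s6}.
No further refinement is possible. Final partition (6 blocks): {s4} | {s0} | {s5} | {s1} | {s3} | {s6}.

6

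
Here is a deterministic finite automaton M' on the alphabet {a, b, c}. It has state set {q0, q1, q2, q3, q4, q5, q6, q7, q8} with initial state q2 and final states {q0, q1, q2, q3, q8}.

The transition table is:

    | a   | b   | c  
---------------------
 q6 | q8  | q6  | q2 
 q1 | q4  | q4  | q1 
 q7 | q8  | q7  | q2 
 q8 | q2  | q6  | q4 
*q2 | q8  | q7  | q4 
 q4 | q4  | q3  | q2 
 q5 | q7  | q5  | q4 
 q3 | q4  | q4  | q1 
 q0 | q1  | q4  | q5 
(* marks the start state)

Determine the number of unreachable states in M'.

2

No path from q2 leads to q0, q5; the other 7 states are all reachable.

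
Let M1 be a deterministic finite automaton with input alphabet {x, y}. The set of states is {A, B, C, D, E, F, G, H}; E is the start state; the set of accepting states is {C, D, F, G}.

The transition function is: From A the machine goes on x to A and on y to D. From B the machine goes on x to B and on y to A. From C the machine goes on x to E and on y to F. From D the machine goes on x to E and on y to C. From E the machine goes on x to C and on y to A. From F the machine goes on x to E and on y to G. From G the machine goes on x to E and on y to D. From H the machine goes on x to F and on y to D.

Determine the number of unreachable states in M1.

BFS from E reaches {A, C, D, E, F, G}; the 2 state(s) B, H are never visited.

2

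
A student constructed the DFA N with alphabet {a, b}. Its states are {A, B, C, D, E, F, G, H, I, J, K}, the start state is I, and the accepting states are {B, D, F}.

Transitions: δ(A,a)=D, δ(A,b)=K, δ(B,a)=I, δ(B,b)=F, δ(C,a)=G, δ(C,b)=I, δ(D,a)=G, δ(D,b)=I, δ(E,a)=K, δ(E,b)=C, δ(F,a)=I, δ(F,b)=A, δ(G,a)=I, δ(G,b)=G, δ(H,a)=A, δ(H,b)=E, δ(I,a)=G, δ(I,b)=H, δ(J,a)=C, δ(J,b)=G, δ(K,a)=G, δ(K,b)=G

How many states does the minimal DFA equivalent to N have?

Reachable states from the start: {A,C,D,E,G,H,I,K}. Unreachable: {B,F,J} — drop them.
Start with accepting vs non-accepting: {D} | {A,C,E,G,H,I,K}.
On input a, block {A,C,E,G,H,I,K} splits into {C,E,G,H,I,K} and {A}.
On input a, block {C,E,G,H,I,K} splits into {C,E,G,I,K} and {H}.
Split {C,E,G,I,K} by δ(·,b) → {C,E,G,K} and {I}.
Refine {C,E,G,K} on symbol a: members go to different blocks, giving {C,E,K} and {G}.
On input a, block {C,E,K} splits into {C,K} and {E}.
On input b, block {C,K} splits into {C} and {K}.
No further refinement is possible. Final partition (8 blocks): {D} | {C} | {A} | {H} | {I} | {G} | {E} | {K}.

8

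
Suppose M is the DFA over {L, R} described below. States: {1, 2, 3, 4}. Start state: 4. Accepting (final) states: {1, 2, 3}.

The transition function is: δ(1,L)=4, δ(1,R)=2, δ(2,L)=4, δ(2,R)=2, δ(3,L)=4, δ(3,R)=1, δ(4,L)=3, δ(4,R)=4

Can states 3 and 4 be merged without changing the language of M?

No

Every state is reachable, so we keep all 4.
Initial partition by acceptance: {1,2,3} | {4}.
The partition is now stable with 2 blocks: {1,2,3} | {4}.
3 and 4 end up in different blocks, so they are distinguishable. For instance, the string 'ε' is accepted from only 3.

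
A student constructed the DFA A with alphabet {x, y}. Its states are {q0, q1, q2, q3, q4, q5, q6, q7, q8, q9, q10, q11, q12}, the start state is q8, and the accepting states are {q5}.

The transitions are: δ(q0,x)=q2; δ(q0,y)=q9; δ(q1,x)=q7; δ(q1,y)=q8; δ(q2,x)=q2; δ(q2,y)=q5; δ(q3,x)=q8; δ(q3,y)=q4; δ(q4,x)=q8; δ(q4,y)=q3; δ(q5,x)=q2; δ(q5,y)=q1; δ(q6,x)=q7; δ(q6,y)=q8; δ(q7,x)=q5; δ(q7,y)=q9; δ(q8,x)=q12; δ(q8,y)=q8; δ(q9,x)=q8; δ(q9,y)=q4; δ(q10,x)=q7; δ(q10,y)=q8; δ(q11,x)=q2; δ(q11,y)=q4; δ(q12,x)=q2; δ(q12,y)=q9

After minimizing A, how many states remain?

7

States {q0,q6,q10,q11} cannot be reached from the start state, so discard them.
Initial partition by acceptance: {q5} | {q1,q2,q3,q4,q7,q8,q9,q12}.
Refine {q1,q2,q3,q4,q7,q8,q9,q12} on symbol x: members go to different blocks, giving {q1,q2,q3,q4,q8,q9,q12} and {q7}.
Refine {q1,q2,q3,q4,q8,q9,q12} on symbol x: members go to different blocks, giving {q2,q3,q4,q8,q9,q12} and {q1}.
Split {q2,q3,q4,q8,q9,q12} by δ(·,y) → {q3,q4,q8,q9,q12} and {q2}.
On input x, block {q3,q4,q8,q9,q12} splits into {q3,q4,q8,q9} and {q12}.
Refine {q3,q4,q8,q9} on symbol x: members go to different blocks, giving {q3,q4,q9} and {q8}.
No further refinement is possible. Final partition (7 blocks): {q5} | {q3,q4,q9} | {q7} | {q1} | {q2} | {q12} | {q8}.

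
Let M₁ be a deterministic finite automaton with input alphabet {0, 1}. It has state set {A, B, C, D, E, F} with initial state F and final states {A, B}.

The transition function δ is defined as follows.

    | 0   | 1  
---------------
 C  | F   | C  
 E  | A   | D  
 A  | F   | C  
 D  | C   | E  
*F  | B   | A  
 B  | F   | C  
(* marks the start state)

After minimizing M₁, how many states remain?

States {D,E} cannot be reached from the start state, so discard them.
Initial partition by acceptance: {A,B} | {C,F}.
On input 0, block {C,F} splits into {C} and {F}.
No further refinement is possible. Final partition (3 blocks): {A,B} | {C} | {F}.

3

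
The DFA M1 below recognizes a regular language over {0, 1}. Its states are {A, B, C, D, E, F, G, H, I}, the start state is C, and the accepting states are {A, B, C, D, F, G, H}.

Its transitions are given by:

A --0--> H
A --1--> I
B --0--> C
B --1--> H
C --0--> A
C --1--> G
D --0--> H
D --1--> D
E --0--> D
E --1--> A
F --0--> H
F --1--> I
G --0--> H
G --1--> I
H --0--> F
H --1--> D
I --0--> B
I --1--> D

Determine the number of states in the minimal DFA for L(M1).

First remove the unreachable states {E}; 8 states remain.
Initial partition by acceptance: {A,B,C,D,F,G,H} | {I}.
Split {A,B,C,D,F,G,H} by δ(·,1) → {B,C,D,H} and {A,F,G}.
Refine {B,C,D,H} on symbol 0: members go to different blocks, giving {B,D} and {C,H}.
On input 1, block {B,D} splits into {B} and {D}.
Split {C,H} by δ(·,1) → {C} and {H}.
No further refinement is possible. Final partition (6 blocks): {B} | {I} | {A,F,G} | {C} | {D} | {H}.

6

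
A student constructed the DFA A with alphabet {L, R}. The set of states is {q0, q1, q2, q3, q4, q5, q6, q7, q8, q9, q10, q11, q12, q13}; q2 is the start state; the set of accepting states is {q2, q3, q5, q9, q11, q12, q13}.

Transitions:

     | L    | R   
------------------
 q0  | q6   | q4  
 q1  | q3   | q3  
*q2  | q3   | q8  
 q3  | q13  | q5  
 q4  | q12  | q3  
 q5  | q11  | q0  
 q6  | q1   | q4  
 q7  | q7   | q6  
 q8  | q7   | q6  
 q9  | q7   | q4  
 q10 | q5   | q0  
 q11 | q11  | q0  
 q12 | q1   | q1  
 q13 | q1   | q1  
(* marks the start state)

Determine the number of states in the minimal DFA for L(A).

9

States {q9,q10} cannot be reached from the start state, so discard them.
Start with accepting vs non-accepting: {q2,q3,q5,q11,q12,q13} | {q0,q1,q4,q6,q7,q8}.
On input L, block {q2,q3,q5,q11,q12,q13} splits into {q2,q3,q5,q11} and {q12,q13}.
Split {q2,q3,q5,q11} by δ(·,L) → {q2,q5,q11} and {q3}.
On input L, block {q2,q5,q11} splits into {q5,q11} and {q2}.
Refine {q0,q1,q4,q6,q7,q8} on symbol L: members go to different blocks, giving {q0,q6,q7,q8} and {q1} and {q4}.
Split {q0,q6,q7,q8} by δ(·,L) → {q0,q7,q8} and {q6}.
On input L, block {q0,q7,q8} splits into {q7,q8} and {q0}.
The partition is now stable with 9 blocks: {q5,q11} | {q7,q8} | {q12,q13} | {q3} | {q2} | {q1} | {q4} | {q6} | {q0}.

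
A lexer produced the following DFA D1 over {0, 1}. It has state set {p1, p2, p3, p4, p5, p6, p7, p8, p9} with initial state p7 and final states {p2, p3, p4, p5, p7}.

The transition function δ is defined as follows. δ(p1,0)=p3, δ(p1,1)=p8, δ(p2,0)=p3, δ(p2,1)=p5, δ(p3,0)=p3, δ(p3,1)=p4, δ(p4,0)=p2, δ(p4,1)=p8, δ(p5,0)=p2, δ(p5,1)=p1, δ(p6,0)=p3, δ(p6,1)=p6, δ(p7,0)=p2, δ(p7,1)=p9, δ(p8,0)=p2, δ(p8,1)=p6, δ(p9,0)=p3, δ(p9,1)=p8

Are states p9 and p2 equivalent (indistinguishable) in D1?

Initial partition by acceptance: {p2,p3,p4,p5,p7} | {p1,p6,p8,p9}.
Split {p2,p3,p4,p5,p7} by δ(·,1) → {p4,p5,p7} and {p2,p3}.
No further refinement is possible. Final partition (3 blocks): {p4,p5,p7} | {p1,p6,p8,p9} | {p2,p3}.
p9 and p2 end up in different blocks, so they are distinguishable. For instance, the string 'ε' is accepted from only p2.

No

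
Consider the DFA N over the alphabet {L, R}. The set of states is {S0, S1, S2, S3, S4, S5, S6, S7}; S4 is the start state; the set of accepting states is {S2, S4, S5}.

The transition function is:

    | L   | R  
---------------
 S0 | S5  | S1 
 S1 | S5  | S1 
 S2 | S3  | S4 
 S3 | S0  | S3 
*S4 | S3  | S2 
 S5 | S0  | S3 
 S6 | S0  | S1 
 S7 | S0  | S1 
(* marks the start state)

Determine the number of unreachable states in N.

2

BFS from S4 reaches {S0, S1, S2, S3, S4, S5}; the 2 state(s) S6, S7 are never visited.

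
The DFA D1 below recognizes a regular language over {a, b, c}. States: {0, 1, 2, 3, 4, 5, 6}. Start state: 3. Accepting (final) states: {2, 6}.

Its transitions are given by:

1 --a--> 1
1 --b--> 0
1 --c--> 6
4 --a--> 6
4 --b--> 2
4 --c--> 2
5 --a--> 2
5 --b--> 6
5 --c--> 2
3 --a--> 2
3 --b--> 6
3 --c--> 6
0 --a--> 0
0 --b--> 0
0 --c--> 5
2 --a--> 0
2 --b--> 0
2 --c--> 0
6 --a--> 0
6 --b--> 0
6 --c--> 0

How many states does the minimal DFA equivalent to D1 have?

3

First remove the unreachable states {1,4}; 5 states remain.
Initial partition by acceptance: {2,6} | {0,3,5}.
On input a, block {0,3,5} splits into {3,5} and {0}.
No further refinement is possible. Final partition (3 blocks): {2,6} | {3,5} | {0}.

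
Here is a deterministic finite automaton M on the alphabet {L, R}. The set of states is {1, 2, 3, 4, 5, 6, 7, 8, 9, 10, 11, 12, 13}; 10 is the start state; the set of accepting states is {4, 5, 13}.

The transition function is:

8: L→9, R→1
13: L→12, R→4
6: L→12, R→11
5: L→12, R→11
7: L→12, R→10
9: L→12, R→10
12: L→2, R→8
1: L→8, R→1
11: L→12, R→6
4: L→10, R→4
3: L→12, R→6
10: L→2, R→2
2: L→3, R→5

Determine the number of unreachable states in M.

No path from 10 leads to 4, 7, 13; the other 10 states are all reachable.

3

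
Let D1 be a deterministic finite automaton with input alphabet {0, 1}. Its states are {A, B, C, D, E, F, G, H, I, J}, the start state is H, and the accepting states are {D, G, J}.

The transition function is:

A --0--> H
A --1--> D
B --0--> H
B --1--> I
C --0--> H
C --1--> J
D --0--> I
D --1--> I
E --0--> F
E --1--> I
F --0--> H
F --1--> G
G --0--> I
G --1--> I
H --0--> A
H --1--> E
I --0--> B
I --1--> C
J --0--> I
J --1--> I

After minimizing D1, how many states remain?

Initial partition by acceptance: {D,G,J} | {A,B,C,E,F,H,I}.
Refine {A,B,C,E,F,H,I} on symbol 1: members go to different blocks, giving {B,E,H,I} and {A,C,F}.
Refine {B,E,H,I} on symbol 0: members go to different blocks, giving {B,I} and {E,H}.
Split {B,I} by δ(·,0) → {B} and {I}.
Refine {E,H} on symbol 1: members go to different blocks, giving {E} and {H}.
The partition is now stable with 6 blocks: {D,G,J} | {B} | {A,C,F} | {E} | {I} | {H}.

6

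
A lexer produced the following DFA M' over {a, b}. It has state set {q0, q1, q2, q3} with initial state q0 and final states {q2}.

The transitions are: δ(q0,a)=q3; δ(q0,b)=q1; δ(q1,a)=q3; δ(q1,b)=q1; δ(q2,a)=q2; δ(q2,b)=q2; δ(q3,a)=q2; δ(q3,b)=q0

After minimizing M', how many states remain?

3

All states are reachable from the start state.
Start with accepting vs non-accepting: {q2} | {q0,q1,q3}.
Split {q0,q1,q3} by δ(·,a) → {q0,q1} and {q3}.
Stable partition: {q2} | {q0,q1} | {q3} — 3 equivalence classes.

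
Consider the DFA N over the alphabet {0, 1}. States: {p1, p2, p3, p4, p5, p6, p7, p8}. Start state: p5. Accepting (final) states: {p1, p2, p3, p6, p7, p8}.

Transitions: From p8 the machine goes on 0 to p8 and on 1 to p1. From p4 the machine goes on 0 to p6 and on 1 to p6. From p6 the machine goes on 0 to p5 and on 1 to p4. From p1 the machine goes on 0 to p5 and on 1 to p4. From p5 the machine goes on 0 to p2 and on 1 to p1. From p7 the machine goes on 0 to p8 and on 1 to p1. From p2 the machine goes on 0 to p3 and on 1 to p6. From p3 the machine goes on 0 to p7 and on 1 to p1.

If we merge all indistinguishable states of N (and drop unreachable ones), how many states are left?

4

Every state is reachable, so we keep all 8.
P0 = {p1,p2,p3,p6,p7,p8} | {p4,p5}.
Refine {p1,p2,p3,p6,p7,p8} on symbol 0: members go to different blocks, giving {p2,p3,p7,p8} and {p1,p6}.
Split {p4,p5} by δ(·,0) → {p4} and {p5}.
The partition is now stable with 4 blocks: {p2,p3,p7,p8} | {p4} | {p1,p6} | {p5}.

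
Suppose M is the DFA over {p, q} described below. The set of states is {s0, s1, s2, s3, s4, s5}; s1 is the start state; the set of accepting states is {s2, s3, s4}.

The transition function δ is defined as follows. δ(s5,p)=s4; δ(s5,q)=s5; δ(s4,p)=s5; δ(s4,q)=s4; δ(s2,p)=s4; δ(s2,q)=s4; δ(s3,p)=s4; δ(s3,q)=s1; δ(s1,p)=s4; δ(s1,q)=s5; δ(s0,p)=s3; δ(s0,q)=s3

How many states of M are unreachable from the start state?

BFS from s1 reaches {s1, s4, s5}; the 3 state(s) s0, s2, s3 are never visited.

3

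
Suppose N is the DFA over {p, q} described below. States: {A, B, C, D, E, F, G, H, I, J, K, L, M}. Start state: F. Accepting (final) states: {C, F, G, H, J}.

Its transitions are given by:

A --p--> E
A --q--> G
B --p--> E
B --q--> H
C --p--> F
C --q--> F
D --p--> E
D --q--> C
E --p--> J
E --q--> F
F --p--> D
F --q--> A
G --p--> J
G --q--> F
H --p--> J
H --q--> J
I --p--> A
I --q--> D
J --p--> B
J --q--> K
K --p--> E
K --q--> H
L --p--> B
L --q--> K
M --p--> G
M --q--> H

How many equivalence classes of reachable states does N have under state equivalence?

States {I,L,M} cannot be reached from the start state, so discard them.
Initial partition by acceptance: {C,F,G,H,J} | {A,B,D,E,K}.
Split {C,F,G,H,J} by δ(·,p) → {C,G,H} and {F,J}.
Split {A,B,D,E,K} by δ(·,p) → {A,B,D,K} and {E}.
No further refinement is possible. Final partition (4 blocks): {C,G,H} | {A,B,D,K} | {F,J} | {E}.

4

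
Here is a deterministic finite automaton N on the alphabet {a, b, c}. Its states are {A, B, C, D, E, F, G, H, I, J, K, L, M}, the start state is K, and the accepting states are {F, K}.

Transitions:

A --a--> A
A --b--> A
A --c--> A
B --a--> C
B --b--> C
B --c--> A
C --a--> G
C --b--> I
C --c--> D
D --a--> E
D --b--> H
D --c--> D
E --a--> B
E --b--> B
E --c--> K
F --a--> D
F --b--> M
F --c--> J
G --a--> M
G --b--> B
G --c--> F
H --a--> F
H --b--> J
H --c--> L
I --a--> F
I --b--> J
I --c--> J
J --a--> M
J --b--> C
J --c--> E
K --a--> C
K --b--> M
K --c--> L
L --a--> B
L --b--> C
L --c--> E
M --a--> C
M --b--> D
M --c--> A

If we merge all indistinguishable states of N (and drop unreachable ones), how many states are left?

Initial partition by acceptance: {F,K} | {A,B,C,D,E,G,H,I,J,L,M}.
On input a, block {A,B,C,D,E,G,H,I,J,L,M} splits into {A,B,C,D,E,G,J,L,M} and {H,I}.
Refine {A,B,C,D,E,G,J,L,M} on symbol b: members go to different blocks, giving {A,B,E,G,J,L,M} and {C,D}.
Split {A,B,E,G,J,L,M} by δ(·,a) → {A,E,G,J,L} and {B,M}.
On input a, block {A,E,G,J,L} splits into {E,G,J,L} and {A}.
Refine {E,G,J,L} on symbol b: members go to different blocks, giving {E,G} and {J,L}.
Stable partition: {F,K} | {E,G} | {H,I} | {C,D} | {B,M} | {A} | {J,L} — 7 equivalence classes.

7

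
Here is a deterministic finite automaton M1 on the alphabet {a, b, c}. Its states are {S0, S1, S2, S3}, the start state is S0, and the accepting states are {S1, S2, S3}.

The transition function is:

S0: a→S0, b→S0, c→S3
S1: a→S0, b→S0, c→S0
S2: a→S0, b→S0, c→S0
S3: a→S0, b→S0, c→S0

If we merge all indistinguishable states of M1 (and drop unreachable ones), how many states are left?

Reachable states from the start: {S0,S3}. Unreachable: {S1,S2} — drop them.
Start with accepting vs non-accepting: {S3} | {S0}.
No further refinement is possible. Final partition (2 blocks): {S3} | {S0}.

2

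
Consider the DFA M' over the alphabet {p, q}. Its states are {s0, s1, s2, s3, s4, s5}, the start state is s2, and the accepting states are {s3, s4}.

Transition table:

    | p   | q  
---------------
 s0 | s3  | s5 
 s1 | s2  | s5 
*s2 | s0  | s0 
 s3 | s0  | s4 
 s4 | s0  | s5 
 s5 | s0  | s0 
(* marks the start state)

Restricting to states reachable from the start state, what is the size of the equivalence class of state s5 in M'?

2

First remove the unreachable states {s1}; 5 states remain.
P0 = {s3,s4} | {s0,s2,s5}.
Split {s3,s4} by δ(·,q) → {s3} and {s4}.
Split {s0,s2,s5} by δ(·,p) → {s2,s5} and {s0}.
Stable partition: {s3} | {s2,s5} | {s4} | {s0} — 4 equivalence classes.
The equivalence class containing s5 is {s2,s5}, of size 2.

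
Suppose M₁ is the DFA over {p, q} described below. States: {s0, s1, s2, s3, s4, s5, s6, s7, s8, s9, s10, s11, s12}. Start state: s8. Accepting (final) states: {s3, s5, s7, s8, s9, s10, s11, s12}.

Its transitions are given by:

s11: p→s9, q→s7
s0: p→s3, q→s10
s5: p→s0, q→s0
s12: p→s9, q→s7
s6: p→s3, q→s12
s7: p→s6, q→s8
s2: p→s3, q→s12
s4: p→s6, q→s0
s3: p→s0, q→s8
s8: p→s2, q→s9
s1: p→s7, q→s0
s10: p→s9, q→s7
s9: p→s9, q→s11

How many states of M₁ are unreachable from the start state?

Starting at s8 and following transitions, the reachable set is {s0, s2, s3, s6, s7, s8, s9, s10, s11, s12}. That leaves s1, s4, s5 unreachable — 3 in total.

3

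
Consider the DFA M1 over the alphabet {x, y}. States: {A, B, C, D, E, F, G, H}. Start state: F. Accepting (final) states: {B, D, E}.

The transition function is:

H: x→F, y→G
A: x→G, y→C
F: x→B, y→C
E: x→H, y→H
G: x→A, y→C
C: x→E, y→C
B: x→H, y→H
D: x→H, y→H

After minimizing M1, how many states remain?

Reachable states from the start: {A,B,C,E,F,G,H}. Unreachable: {D} — drop them.
Initial partition by acceptance: {B,E} | {A,C,F,G,H}.
Refine {A,C,F,G,H} on symbol x: members go to different blocks, giving {A,G,H} and {C,F}.
Split {A,G,H} by δ(·,x) → {A,G} and {H}.
The partition is now stable with 4 blocks: {B,E} | {A,G} | {C,F} | {H}.

4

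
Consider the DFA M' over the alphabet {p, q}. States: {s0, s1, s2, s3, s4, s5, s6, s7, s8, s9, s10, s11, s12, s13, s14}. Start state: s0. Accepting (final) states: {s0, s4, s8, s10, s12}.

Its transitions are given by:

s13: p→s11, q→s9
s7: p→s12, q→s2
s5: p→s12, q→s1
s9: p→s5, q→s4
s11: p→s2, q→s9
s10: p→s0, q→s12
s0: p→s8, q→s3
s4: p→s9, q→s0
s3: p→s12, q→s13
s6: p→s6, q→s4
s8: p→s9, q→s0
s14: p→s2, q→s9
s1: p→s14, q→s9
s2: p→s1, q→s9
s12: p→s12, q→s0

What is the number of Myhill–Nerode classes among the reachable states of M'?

6

Reachable states from the start: {s0,s1,s2,s3,s4,s5,s8,s9,s11,s12,s13,s14}. Unreachable: {s6,s7,s10} — drop them.
Initial partition by acceptance: {s0,s4,s8,s12} | {s1,s2,s3,s5,s9,s11,s13,s14}.
Split {s0,s4,s8,s12} by δ(·,p) → {s0,s12} and {s4,s8}.
Split {s0,s12} by δ(·,p) → {s0} and {s12}.
Refine {s1,s2,s3,s5,s9,s11,s13,s14} on symbol p: members go to different blocks, giving {s1,s2,s9,s11,s13,s14} and {s3,s5}.
Refine {s1,s2,s9,s11,s13,s14} on symbol p: members go to different blocks, giving {s1,s2,s11,s13,s14} and {s9}.
Stable partition: {s0} | {s1,s2,s11,s13,s14} | {s4,s8} | {s12} | {s3,s5} | {s9} — 6 equivalence classes.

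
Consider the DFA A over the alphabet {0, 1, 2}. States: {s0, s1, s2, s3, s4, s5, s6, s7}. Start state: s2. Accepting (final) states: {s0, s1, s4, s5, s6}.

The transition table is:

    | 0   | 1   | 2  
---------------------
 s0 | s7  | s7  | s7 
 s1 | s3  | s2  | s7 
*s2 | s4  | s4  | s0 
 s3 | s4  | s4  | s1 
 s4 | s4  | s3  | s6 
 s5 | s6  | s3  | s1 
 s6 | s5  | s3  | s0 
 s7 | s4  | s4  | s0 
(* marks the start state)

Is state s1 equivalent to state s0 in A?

Yes

Initial partition by acceptance: {s0,s1,s4,s5,s6} | {s2,s3,s7}.
Refine {s0,s1,s4,s5,s6} on symbol 0: members go to different blocks, giving {s4,s5,s6} and {s0,s1}.
Split {s4,s5,s6} by δ(·,2) → {s5,s6} and {s4}.
Stable partition: {s5,s6} | {s2,s3,s7} | {s0,s1} | {s4} — 4 equivalence classes.
s1 and s0 lie in the same block of the stable partition, so they are equivalent — no string distinguishes them.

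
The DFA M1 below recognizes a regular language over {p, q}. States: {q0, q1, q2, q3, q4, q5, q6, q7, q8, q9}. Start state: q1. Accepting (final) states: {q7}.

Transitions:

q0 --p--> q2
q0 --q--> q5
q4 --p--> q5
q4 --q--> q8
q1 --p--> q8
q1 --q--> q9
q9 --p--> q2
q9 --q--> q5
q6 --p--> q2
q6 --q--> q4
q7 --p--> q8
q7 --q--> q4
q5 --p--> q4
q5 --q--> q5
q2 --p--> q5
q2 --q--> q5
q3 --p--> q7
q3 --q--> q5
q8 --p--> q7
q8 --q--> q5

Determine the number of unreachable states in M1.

3

BFS from q1 reaches {q1, q2, q4, q5, q7, q8, q9}; the 3 state(s) q0, q3, q6 are never visited.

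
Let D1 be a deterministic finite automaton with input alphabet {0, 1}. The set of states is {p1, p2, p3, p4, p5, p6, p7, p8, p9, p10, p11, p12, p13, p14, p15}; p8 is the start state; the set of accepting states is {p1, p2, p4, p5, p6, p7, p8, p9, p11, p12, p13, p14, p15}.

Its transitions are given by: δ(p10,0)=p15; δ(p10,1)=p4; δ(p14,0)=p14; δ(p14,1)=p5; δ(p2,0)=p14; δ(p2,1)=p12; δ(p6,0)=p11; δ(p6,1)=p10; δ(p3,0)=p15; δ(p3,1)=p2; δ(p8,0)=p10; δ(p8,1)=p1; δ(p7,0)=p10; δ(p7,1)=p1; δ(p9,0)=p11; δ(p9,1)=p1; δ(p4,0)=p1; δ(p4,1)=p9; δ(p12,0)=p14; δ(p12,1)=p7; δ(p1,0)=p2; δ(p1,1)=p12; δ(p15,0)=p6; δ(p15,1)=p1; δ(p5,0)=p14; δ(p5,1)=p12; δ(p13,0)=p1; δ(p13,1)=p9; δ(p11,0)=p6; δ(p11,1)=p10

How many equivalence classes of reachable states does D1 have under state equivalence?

9

States {p3,p13} cannot be reached from the start state, so discard them.
Initial partition by acceptance: {p1,p2,p4,p5,p6,p7,p8,p9,p11,p12,p14,p15} | {p10}.
On input 0, block {p1,p2,p4,p5,p6,p7,p8,p9,p11,p12,p14,p15} splits into {p1,p2,p4,p5,p6,p9,p11,p12,p14,p15} and {p7,p8}.
Refine {p1,p2,p4,p5,p6,p9,p11,p12,p14,p15} on symbol 1: members go to different blocks, giving {p1,p2,p4,p5,p9,p14,p15} and {p6,p11} and {p12}.
On input 0, block {p1,p2,p4,p5,p9,p14,p15} splits into {p1,p2,p4,p5,p14} and {p9,p15}.
Split {p1,p2,p4,p5,p14} by δ(·,1) → {p1,p2,p5} and {p4} and {p14}.
On input 0, block {p1,p2,p5} splits into {p2,p5} and {p1}.
No further refinement is possible. Final partition (9 blocks): {p2,p5} | {p10} | {p7,p8} | {p6,p11} | {p12} | {p9,p15} | {p4} | {p14} | {p1}.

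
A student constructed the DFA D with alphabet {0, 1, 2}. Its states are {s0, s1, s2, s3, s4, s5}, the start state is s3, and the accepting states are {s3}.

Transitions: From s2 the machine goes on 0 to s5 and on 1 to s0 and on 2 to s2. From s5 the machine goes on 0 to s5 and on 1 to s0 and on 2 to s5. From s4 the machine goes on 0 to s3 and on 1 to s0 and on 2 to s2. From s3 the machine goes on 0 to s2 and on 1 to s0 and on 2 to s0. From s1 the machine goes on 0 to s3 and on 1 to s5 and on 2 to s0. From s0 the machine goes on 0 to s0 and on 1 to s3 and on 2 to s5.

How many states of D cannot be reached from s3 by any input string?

No path from s3 leads to s1, s4; the other 4 states are all reachable.

2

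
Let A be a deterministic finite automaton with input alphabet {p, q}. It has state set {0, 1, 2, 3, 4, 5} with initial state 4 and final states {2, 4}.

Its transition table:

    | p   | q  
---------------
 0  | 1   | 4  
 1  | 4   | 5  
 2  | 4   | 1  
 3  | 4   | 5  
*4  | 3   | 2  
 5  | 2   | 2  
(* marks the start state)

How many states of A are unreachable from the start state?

Starting at 4 and following transitions, the reachable set is {1, 2, 3, 4, 5}. That leaves 0 unreachable — 1 in total.

1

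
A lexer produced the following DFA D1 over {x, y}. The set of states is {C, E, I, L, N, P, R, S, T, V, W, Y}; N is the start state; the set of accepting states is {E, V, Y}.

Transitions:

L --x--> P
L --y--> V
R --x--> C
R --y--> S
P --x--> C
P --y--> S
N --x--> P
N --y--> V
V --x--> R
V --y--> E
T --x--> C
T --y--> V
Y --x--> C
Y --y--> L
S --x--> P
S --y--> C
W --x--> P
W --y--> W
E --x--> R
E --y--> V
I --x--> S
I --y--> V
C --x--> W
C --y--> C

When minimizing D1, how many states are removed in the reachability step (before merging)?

BFS from N reaches {C, E, N, P, R, S, V, W}; the 4 state(s) I, L, T, Y are never visited.

4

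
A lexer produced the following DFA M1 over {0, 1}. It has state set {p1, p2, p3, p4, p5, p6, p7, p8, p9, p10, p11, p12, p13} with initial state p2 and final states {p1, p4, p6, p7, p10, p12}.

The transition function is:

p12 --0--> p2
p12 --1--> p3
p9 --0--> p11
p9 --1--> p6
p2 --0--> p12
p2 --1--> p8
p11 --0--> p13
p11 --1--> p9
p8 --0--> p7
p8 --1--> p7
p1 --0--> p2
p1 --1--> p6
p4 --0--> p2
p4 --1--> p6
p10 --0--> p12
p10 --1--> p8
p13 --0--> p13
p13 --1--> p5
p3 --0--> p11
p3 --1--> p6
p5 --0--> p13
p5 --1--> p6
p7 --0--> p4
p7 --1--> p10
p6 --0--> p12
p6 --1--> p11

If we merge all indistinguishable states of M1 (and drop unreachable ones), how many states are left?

9

First remove the unreachable states {p1}; 12 states remain.
Start with accepting vs non-accepting: {p4,p6,p7,p10,p12} | {p2,p3,p5,p8,p9,p11,p13}.
On input 0, block {p4,p6,p7,p10,p12} splits into {p6,p7,p10} and {p4,p12}.
On input 1, block {p6,p7,p10} splits into {p6,p10} and {p7}.
On input 0, block {p2,p3,p5,p8,p9,p11,p13} splits into {p3,p5,p9,p11,p13} and {p2} and {p8}.
Refine {p6,p10} on symbol 1: members go to different blocks, giving {p6} and {p10}.
Split {p3,p5,p9,p11,p13} by δ(·,1) → {p3,p5,p9} and {p11,p13}.
On input 1, block {p4,p12} splits into {p4} and {p12}.
The partition is now stable with 9 blocks: {p6} | {p3,p5,p9} | {p4} | {p7} | {p2} | {p8} | {p10} | {p11,p13} | {p12}.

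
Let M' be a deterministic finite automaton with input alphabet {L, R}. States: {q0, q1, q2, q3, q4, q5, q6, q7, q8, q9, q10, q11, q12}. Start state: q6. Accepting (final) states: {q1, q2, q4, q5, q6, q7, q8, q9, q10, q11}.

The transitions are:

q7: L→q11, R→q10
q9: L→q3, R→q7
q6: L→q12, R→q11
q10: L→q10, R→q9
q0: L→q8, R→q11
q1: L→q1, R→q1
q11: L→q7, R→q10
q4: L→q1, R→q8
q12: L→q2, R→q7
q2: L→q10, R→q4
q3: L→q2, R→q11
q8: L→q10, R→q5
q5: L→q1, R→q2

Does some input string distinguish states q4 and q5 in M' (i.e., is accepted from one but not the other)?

First remove the unreachable states {q0}; 12 states remain.
P0 = {q1,q2,q4,q5,q6,q7,q8,q9,q10,q11} | {q3,q12}.
Split {q1,q2,q4,q5,q6,q7,q8,q9,q10,q11} by δ(·,L) → {q1,q2,q4,q5,q7,q8,q10,q11} and {q6,q9}.
Refine {q1,q2,q4,q5,q7,q8,q10,q11} on symbol R: members go to different blocks, giving {q1,q2,q4,q5,q7,q8,q11} and {q10}.
Refine {q1,q2,q4,q5,q7,q8,q11} on symbol L: members go to different blocks, giving {q1,q4,q5,q7,q11} and {q2,q8}.
Refine {q1,q4,q5,q7,q11} on symbol R: members go to different blocks, giving {q4,q5} and {q7,q11} and {q1}.
Stable partition: {q4,q5} | {q3,q12} | {q6,q9} | {q10} | {q2,q8} | {q7,q11} | {q1} — 7 equivalence classes.
q4 and q5 lie in the same block of the stable partition, so they are equivalent — no string distinguishes them.

No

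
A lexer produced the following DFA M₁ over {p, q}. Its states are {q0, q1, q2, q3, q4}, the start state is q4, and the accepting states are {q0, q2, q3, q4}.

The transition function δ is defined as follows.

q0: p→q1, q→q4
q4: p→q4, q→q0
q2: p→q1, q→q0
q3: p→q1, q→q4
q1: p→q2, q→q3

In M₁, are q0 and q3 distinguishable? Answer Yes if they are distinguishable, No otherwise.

No

Every state is reachable, so we keep all 5.
P0 = {q0,q2,q3,q4} | {q1}.
Split {q0,q2,q3,q4} by δ(·,p) → {q0,q2,q3} and {q4}.
Refine {q0,q2,q3} on symbol q: members go to different blocks, giving {q0,q3} and {q2}.
The partition is now stable with 4 blocks: {q0,q3} | {q1} | {q4} | {q2}.
q0 and q3 lie in the same block of the stable partition, so they are equivalent — no string distinguishes them.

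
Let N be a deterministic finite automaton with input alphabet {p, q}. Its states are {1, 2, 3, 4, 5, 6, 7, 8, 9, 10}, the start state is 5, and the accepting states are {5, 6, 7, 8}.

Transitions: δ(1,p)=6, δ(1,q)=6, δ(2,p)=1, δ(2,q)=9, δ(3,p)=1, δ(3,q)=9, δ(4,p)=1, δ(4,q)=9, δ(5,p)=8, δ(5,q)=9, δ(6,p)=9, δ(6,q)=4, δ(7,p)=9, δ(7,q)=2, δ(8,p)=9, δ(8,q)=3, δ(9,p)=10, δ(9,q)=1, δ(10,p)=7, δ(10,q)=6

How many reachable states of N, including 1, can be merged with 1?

Initial partition by acceptance: {5,6,7,8} | {1,2,3,4,9,10}.
Refine {5,6,7,8} on symbol p: members go to different blocks, giving {6,7,8} and {5}.
Split {1,2,3,4,9,10} by δ(·,p) → {2,3,4,9} and {1,10}.
Split {2,3,4,9} by δ(·,q) → {2,3,4} and {9}.
The partition is now stable with 5 blocks: {6,7,8} | {2,3,4} | {5} | {1,10} | {9}.
State 1 belongs to the block {1,10}, which has 2 states.

2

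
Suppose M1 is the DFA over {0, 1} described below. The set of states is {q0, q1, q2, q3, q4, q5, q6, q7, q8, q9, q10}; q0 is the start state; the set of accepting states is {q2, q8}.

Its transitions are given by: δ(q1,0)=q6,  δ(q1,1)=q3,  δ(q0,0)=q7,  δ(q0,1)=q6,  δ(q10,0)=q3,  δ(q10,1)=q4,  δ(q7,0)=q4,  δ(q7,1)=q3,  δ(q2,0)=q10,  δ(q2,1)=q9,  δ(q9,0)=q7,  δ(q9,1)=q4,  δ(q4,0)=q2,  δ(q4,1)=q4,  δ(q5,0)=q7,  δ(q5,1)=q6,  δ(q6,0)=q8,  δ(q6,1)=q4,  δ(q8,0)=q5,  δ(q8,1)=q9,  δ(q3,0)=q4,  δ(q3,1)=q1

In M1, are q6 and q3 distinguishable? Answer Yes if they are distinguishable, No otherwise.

Yes

Start with accepting vs non-accepting: {q2,q8} | {q0,q1,q3,q4,q5,q6,q7,q9,q10}.
Split {q0,q1,q3,q4,q5,q6,q7,q9,q10} by δ(·,0) → {q0,q1,q3,q5,q7,q9,q10} and {q4,q6}.
Split {q0,q1,q3,q5,q7,q9,q10} by δ(·,0) → {q0,q5,q9,q10} and {q1,q3,q7}.
The partition is now stable with 4 blocks: {q2,q8} | {q0,q5,q9,q10} | {q4,q6} | {q1,q3,q7}.
q6 and q3 end up in different blocks, so they are distinguishable. For instance, the string '0' is accepted from only q6.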